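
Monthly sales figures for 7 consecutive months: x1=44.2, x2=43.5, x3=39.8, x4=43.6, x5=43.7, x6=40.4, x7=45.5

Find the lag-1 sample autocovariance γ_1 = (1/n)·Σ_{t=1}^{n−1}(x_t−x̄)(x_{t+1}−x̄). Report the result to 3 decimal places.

Mean x̄ = (44.2 + 43.5 + 39.8 + 43.6 + 43.7 + 40.4 + 45.5)/7 = 42.9571
Deviations: 1.2429, 0.5429, -3.1571, 0.6429, 0.7429, -2.5571, 2.5429
Σ_{t=1}^{6}(x_t−x̄)(x_{t+1}−x̄) = -10.9933
γ_1 = -10.9933 / 7 = -1.570

-1.570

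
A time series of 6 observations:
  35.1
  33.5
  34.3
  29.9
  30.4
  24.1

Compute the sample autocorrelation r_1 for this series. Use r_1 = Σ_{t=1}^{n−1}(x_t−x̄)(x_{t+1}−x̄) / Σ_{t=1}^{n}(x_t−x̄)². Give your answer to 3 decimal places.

0.226

Mean x̄ = (35.1 + 33.5 + 34.3 + 29.9 + 30.4 + 24.1)/6 = 31.2167
Deviations from mean: 3.8833, 2.2833, 3.0833, -1.3167, -0.8167, -7.1167
Numerator Σ_{t=1}^{5}(x_t−x̄)(x_{t+1}−x̄) = 18.7347
Denominator Σ(x_t−x̄)² = 82.8483
r_1 = 18.7347 / 82.8483 = 0.226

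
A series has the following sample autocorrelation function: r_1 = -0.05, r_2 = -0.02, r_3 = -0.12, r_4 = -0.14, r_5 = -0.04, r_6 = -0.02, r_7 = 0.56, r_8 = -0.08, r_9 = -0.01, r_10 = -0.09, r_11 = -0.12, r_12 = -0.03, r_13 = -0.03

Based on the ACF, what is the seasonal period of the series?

The largest autocorrelation is r_7 = 0.56; the remaining lags stay at or below -0.01.
The dominant spike at lag 7 indicates a seasonal period of 7.

7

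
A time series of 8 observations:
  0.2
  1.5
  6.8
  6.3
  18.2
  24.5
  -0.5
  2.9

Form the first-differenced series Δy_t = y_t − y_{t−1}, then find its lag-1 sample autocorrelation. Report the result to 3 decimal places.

-0.199

First differences Δy: 1.3, 5.3, -0.5, 11.9, 6.3, -25.0, 3.4
Mean of differences = 0.3857
Numerator Σ(Δy_t−Δȳ)(Δy_{t+1}−Δȳ) = -168.6173
Denominator Σ(Δy_t−Δȳ)² = 846.8486
r_1(Δy) = -168.6173 / 846.8486 = -0.199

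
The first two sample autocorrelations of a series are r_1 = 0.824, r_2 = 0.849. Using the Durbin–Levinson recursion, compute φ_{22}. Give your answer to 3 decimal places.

φ_{22} = (r_2 − r_1²) / (1 − r_1²)
r_1² = (0.824)² = 0.678976
Numerator = 0.849 − 0.6790 = 0.1700; denominator = 1 − 0.6790 = 0.3210
φ_{22} = 0.1700 / 0.3210 = 0.530

0.530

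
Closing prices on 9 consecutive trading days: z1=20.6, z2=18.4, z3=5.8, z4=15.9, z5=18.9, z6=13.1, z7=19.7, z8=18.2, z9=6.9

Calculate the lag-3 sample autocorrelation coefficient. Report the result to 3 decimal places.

Mean z̄ = (20.6 + 18.4 + 5.8 + 15.9 + 18.9 + 13.1 + 19.7 + 18.2 + 6.9)/9 = 15.2778
Numerator Σ_{t=1}^{6}(z_t−z̄)(z_{t+3}−z̄) = 66.8430
Denominator Σ(z_t−z̄)² = 244.4356
r_3 = 66.8430 / 244.4356 = 0.273

0.273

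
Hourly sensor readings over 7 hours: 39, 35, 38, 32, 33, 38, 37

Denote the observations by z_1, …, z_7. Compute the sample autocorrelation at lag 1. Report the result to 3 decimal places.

-0.114

Mean z̄ = (39 + 35 + 38 + 32 + 33 + 38 + 37)/7 = 36.0000
Deviations from mean: 3.0000, -1.0000, 2.0000, -4.0000, -3.0000, 2.0000, 1.0000
Σ(z_t−z̄)(z_{t+1}−z̄) = (-3.0000) + (-2.0000) + (-8.0000) + (12.0000) + (-6.0000) + (2.0000) = -5.0000
Denominator Σ(z_t−z̄)² = 44.0000
r_1 = -5.0000 / 44.0000 = -0.114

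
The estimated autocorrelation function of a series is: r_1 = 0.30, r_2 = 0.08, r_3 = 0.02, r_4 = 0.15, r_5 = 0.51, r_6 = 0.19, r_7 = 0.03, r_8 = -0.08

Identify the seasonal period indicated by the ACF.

5

The largest autocorrelation is r_5 = 0.51; the remaining lags stay at or below 0.30. The elevated value at lag 1 (0.30), dropping to 0.08 at lag 2, reflects decaying short-term dependence rather than seasonality.
The dominant spike at lag 5 indicates a seasonal period of 5.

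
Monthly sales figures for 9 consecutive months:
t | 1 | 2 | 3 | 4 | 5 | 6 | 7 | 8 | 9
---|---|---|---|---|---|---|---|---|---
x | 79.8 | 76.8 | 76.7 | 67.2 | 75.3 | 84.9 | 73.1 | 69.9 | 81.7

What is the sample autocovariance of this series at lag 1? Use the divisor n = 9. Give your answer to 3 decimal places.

Mean x̄ = (79.8 + 76.8 + 76.7 + 67.2 + 75.3 + 84.9 + 73.1 + 69.9 + 81.7)/9 = 76.1556
Σ_{t=1}^{8}(x_t−x̄)(x_{t+1}−x̄) = -44.2842
γ_1 = -44.2842 / 9 = -4.920

-4.920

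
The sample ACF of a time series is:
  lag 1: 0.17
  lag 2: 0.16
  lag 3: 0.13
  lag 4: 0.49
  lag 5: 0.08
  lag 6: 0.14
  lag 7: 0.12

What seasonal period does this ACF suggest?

4

The largest autocorrelation is r_4 = 0.49; the remaining lags stay at or below 0.17.
The dominant spike at lag 4 indicates a seasonal period of 4.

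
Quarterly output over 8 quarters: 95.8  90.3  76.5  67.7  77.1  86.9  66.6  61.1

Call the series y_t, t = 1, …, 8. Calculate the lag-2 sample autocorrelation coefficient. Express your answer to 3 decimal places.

-0.359

Mean ȳ = (95.8 + 90.3 + 76.5 + 67.7 + 77.1 + 86.9 + 66.6 + 61.1)/8 = 77.7500
Deviations from mean: 18.0500, 12.5500, -1.2500, -10.0500, -0.6500, 9.1500, -11.1500, -16.6500
Numerator Σ_{t=1}^{6}(y_t−ȳ)(y_{t+2}−ȳ) = -384.9350
Denominator Σ(y_t−ȳ)² = 1071.5600
r_2 = -384.9350 / 1071.5600 = -0.359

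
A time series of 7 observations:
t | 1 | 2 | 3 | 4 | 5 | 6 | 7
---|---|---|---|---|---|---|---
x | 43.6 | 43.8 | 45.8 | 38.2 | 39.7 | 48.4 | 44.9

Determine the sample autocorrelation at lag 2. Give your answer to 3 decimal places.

-0.561

Mean x̄ = (43.6 + 43.8 + 45.8 + 38.2 + 39.7 + 48.4 + 44.9)/7 = 43.4857
Deviations from mean: 0.1143, 0.3143, 2.3143, -5.2857, -3.7857, 4.9143, 1.4143
Σ(x_t−x̄)(x_{t+2}−x̄) = (0.2645) + (-1.6612) + (-8.7612) + (-25.9755) + (-5.3541) = -41.4876
Denominator Σ(x_t−x̄)² = 73.8886
r_2 = -41.4876 / 73.8886 = -0.561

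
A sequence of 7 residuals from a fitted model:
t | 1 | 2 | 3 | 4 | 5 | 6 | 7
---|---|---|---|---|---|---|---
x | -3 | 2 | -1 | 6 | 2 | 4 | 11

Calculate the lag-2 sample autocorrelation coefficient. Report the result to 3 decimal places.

0.156

Mean x̄ = (-3 + 2 − 1 + 6 + 2 + 4 + 11)/7 = 3.0000
Deviations from mean: -6.0000, -1.0000, -4.0000, 3.0000, -1.0000, 1.0000, 8.0000
Σ(x_t−x̄)(x_{t+2}−x̄) = (24.0000) + (-3.0000) + (4.0000) + (3.0000) + (-8.0000) = 20.0000
Denominator Σ(x_t−x̄)² = 128.0000
r_2 = 20.0000 / 128.0000 = 0.156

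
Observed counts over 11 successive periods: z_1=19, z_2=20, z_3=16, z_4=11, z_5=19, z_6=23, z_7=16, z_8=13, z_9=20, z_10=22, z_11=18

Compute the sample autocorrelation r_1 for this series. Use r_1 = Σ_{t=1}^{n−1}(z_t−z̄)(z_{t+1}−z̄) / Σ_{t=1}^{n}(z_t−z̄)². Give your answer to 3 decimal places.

0.059

Mean z̄ = (19 + 20 + 16 + 11 + 19 + 23 + 16 + 13 + 20 + 22 + 18)/11 = 17.9091
Numerator Σ_{t=1}^{10}(z_t−z̄)(z_{t+1}−z̄) = 7.8099
Denominator Σ(z_t−z̄)² = 132.9091
r_1 = 7.8099 / 132.9091 = 0.059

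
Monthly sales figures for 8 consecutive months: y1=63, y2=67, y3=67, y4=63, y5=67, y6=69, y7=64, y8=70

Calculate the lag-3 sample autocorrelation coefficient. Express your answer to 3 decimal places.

Mean ȳ = (63 + 67 + 67 + 63 + 67 + 69 + 64 + 70)/8 = 66.2500
Deviations from mean: -3.2500, 0.7500, 0.7500, -3.2500, 0.7500, 2.7500, -2.2500, 3.7500
Σ(y_t−ȳ)(y_{t+3}−ȳ) = (10.5625) + (0.5625) + (2.0625) + (7.3125) + (2.8125) = 23.3125
Denominator Σ(y_t−ȳ)² = 49.5000
r_3 = 23.3125 / 49.5000 = 0.471

0.471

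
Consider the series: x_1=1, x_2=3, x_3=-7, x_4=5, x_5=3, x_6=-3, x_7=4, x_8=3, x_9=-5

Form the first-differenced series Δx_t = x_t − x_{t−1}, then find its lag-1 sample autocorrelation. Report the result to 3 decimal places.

-0.487

First differences Δx: 2, -10, 12, -2, -6, 7, -1, -8
Mean of differences = -0.7500
Numerator Σ(Δx_t−Δx̄)(Δx_{t+1}−Δx̄) = -193.5625
Denominator Σ(Δx_t−Δx̄)² = 397.5000
r_1(Δx) = -193.5625 / 397.5000 = -0.487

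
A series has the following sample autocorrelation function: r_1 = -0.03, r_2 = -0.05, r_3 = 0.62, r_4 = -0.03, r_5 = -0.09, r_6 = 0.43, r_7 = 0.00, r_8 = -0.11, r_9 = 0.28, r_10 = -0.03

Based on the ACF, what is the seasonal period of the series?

The largest autocorrelation is r_3 = 0.62, with weaker echoes at lags 6 (0.43) and 9 (0.28); the remaining lags stay at or below 0.00.
The dominant spike at lag 3 indicates a seasonal period of 3.

3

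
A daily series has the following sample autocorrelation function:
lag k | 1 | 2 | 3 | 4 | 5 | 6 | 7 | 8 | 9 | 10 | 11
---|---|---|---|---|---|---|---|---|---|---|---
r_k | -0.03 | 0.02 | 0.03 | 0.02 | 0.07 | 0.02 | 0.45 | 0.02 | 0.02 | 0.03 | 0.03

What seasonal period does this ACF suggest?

7

The largest autocorrelation is r_7 = 0.45; the remaining lags stay at or below 0.07.
The dominant spike at lag 7 indicates a seasonal period of 7.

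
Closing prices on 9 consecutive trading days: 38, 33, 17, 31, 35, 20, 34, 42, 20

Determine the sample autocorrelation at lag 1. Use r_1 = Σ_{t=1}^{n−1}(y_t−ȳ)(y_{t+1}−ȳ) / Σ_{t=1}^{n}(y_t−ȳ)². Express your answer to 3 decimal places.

Mean ȳ = (38 + 33 + 17 + 31 + 35 + 20 + 34 + 42 + 20)/9 = 30.0000
Numerator Σ_{t=1}^{8}(y_t−ȳ)(y_{t+1}−ȳ) = -185.0000
Denominator Σ(y_t−ȳ)² = 628.0000
r_1 = -185.0000 / 628.0000 = -0.295

-0.295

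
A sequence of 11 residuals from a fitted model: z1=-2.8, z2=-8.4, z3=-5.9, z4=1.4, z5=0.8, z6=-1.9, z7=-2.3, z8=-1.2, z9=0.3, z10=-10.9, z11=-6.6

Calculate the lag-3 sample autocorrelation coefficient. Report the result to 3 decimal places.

-0.106

Mean z̄ = (-2.8 − 8.4 − 5.9 + 1.4 + 0.8 − 1.9 − 2.3 − 1.2 + 0.3 − 10.9 − 6.6)/11 = -3.4091
Numerator Σ_{t=1}^{8}(z_t−z̄)(z_{t+3}−z̄) = -16.9648
Denominator Σ(z_t−z̄)² = 160.7691
r_3 = -16.9648 / 160.7691 = -0.106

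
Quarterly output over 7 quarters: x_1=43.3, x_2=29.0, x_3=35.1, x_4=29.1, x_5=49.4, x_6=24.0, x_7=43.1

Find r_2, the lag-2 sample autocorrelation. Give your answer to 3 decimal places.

0.394

Mean x̄ = (43.3 + 29.0 + 35.1 + 29.1 + 49.4 + 24.0 + 43.1)/7 = 36.1429
Σ(x_t−x̄)(x_{t+2}−x̄) = (-7.4639) + (50.3061) + (-13.8253) + (85.5204) + (92.2318) = 206.7692
Denominator Σ(x_t−x̄)² = 524.5371
r_2 = 206.7692 / 524.5371 = 0.394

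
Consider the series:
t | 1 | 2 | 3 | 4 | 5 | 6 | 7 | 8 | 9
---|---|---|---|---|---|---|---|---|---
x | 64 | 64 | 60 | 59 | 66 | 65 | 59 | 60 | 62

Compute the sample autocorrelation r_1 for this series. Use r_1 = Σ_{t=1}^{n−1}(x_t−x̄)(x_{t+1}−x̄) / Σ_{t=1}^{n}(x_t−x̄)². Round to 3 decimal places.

Mean x̄ = (64 + 64 + 60 + 59 + 66 + 65 + 59 + 60 + 62)/9 = 62.1111
Numerator Σ_{t=1}^{8}(x_t−x̄)(x_{t+1}−x̄) = 3.0988
Denominator Σ(x_t−x̄)² = 58.8889
r_1 = 3.0988 / 58.8889 = 0.053

0.053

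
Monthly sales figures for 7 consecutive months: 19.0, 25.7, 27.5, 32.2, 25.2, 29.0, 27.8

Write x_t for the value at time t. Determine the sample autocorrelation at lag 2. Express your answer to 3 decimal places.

-0.015

Mean x̄ = (19.0 + 25.7 + 27.5 + 32.2 + 25.2 + 29.0 + 27.8)/7 = 26.6286
Deviations from mean: -7.6286, -0.9286, 0.8714, 5.5714, -1.4286, 2.3714, 1.1714
Numerator Σ_{t=1}^{5}(x_t−x̄)(x_{t+2}−x̄) = -1.5273
Denominator Σ(x_t−x̄)² = 99.8943
r_2 = -1.5273 / 99.8943 = -0.015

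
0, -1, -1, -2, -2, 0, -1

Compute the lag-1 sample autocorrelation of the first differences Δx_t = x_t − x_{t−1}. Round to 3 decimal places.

-0.272

First differences Δx: -1, 0, -1, 0, 2, -1
Mean of differences = -0.1667
Numerator Σ(Δx_t−Δx̄)(Δx_{t+1}−Δx̄) = -1.8611
Denominator Σ(Δx_t−Δx̄)² = 6.8333
r_1(Δx) = -1.8611 / 6.8333 = -0.272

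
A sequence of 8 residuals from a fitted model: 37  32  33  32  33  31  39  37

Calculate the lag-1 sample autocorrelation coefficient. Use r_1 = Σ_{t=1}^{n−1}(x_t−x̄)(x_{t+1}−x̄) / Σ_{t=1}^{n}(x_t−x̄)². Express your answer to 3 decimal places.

0.064

Mean x̄ = (37 + 32 + 33 + 32 + 33 + 31 + 39 + 37)/8 = 34.2500
Deviations from mean: 2.7500, -2.2500, -1.2500, -2.2500, -1.2500, -3.2500, 4.7500, 2.7500
Σ(x_t−x̄)(x_{t+1}−x̄) = (-6.1875) + (2.8125) + (2.8125) + (2.8125) + (4.0625) + (-15.4375) + (13.0625) = 3.9375
Denominator Σ(x_t−x̄)² = 61.5000
r_1 = 3.9375 / 61.5000 = 0.064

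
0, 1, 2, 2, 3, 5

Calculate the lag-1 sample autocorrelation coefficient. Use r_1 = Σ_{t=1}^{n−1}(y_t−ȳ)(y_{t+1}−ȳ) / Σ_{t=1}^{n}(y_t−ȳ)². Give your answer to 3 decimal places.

0.335

Mean ȳ = (0 + 1 + 2 + 2 + 3 + 5)/6 = 2.1667
Numerator Σ_{t=1}^{5}(y_t−ȳ)(y_{t+1}−ȳ) = 4.9722
Denominator Σ(y_t−ȳ)² = 14.8333
r_1 = 4.9722 / 14.8333 = 0.335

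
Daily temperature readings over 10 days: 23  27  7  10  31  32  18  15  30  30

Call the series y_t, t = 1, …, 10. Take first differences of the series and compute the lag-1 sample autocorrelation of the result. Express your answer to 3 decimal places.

First differences Δy: 4, -20, 3, 21, 1, -14, -3, 15, 0
Mean of differences = 0.7778
Numerator Σ(Δy_t−Δȳ)(Δy_{t+1}−Δȳ) = -75.9383
Denominator Σ(Δy_t−Δȳ)² = 1291.5556
r_1(Δy) = -75.9383 / 1291.5556 = -0.059

-0.059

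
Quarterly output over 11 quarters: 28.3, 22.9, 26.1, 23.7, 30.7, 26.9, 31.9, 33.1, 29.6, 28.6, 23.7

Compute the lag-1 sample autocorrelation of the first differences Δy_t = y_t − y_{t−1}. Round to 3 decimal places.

First differences Δy: -5.4, 3.2, -2.4, 7.0, -3.8, 5.0, 1.2, -3.5, -1.0, -4.9
Mean of differences = -0.4600
Numerator Σ(Δy_t−Δȳ)(Δy_{t+1}−Δȳ) = -74.7496
Denominator Σ(Δy_t−Δȳ)² = 170.1840
r_1(Δy) = -74.7496 / 170.1840 = -0.439

-0.439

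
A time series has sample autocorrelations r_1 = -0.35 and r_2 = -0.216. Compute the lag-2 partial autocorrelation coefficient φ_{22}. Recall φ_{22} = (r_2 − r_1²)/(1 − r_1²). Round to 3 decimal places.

-0.386

φ_{22} = (r_2 − r_1²) / (1 − r_1²)
r_1² = (-0.35)² = 0.1225
Numerator = -0.216 − 0.1225 = -0.3385; denominator = 1 − 0.1225 = 0.8775
φ_{22} = -0.3385 / 0.8775 = -0.386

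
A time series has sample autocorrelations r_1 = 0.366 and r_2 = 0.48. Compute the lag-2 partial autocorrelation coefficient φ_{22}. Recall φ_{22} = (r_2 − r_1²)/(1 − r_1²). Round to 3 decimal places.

0.400

φ_{22} = (r_2 − r_1²) / (1 − r_1²)
r_1² = (0.366)² = 0.133956
Numerator = 0.48 − 0.1340 = 0.3460; denominator = 1 − 0.1340 = 0.8660
φ_{22} = 0.3460 / 0.8660 = 0.400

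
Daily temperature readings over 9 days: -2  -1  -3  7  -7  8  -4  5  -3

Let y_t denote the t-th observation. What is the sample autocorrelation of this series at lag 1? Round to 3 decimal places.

-0.832

Mean ȳ = (-2 − 1 − 3 + 7 − 7 + 8 − 4 + 5 − 3)/9 = 0.0000
Numerator Σ_{t=1}^{8}(y_t−ȳ)(y_{t+1}−ȳ) = -188.0000
Denominator Σ(y_t−ȳ)² = 226.0000
r_1 = -188.0000 / 226.0000 = -0.832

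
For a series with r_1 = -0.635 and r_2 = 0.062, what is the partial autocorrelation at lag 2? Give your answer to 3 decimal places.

φ_{22} = (r_2 − r_1²) / (1 − r_1²)
r_1² = (-0.635)² = 0.403225
Numerator = 0.062 − 0.4032 = -0.3412; denominator = 1 − 0.4032 = 0.5968
φ_{22} = -0.3412 / 0.5968 = -0.572

-0.572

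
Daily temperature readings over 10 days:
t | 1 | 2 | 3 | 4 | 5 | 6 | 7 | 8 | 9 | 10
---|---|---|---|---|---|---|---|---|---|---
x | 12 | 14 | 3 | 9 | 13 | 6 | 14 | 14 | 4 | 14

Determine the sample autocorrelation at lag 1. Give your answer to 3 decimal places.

Mean x̄ = (12 + 14 + 3 + 9 + 13 + 6 + 14 + 14 + 4 + 14)/10 = 10.3000
Numerator Σ_{t=1}^{9}(x_t−x̄)(x_{t+1}−x̄) = -75.1900
Denominator Σ(x_t−x̄)² = 178.1000
r_1 = -75.1900 / 178.1000 = -0.422

-0.422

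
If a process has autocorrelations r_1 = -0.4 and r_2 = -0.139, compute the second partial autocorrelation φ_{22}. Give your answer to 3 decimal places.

-0.356

φ_{22} = (r_2 − r_1²) / (1 − r_1²)
r_1² = (-0.4)² = 0.16
Numerator = -0.139 − 0.1600 = -0.2990; denominator = 1 − 0.1600 = 0.8400
φ_{22} = -0.2990 / 0.8400 = -0.356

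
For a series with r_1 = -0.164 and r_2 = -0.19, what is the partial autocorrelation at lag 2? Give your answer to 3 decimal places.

-0.223

φ_{22} = (r_2 − r_1²) / (1 − r_1²)
r_1² = (-0.164)² = 0.026896
Numerator = -0.19 − 0.0269 = -0.2169; denominator = 1 − 0.0269 = 0.9731
φ_{22} = -0.2169 / 0.9731 = -0.223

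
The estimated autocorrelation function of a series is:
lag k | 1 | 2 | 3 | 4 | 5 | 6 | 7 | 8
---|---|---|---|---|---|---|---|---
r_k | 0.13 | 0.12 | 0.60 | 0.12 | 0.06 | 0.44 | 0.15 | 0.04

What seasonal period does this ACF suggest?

The largest autocorrelation is r_3 = 0.60, with a weaker echo at lag 6 (0.44); the remaining lags stay at or below 0.15.
The dominant spike at lag 3 indicates a seasonal period of 3.

3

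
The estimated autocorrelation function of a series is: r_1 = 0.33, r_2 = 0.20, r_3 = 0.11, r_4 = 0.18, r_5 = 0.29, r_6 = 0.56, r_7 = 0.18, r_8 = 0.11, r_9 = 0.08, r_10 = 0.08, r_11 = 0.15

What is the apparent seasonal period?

The largest autocorrelation is r_6 = 0.56; the remaining lags stay at or below 0.33. The elevated value at lag 1 (0.33), dropping to 0.20 at lag 2, reflects decaying short-term dependence rather than seasonality.
The dominant spike at lag 6 indicates a seasonal period of 6.

6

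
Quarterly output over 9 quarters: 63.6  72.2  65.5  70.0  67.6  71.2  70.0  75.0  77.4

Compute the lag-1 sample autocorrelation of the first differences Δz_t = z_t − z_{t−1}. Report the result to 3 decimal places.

First differences Δz: 8.6, -6.7, 4.5, -2.4, 3.6, -1.2, 5.0, 2.4
Mean of differences = 1.7250
Numerator Σ(Δz_t−Δz̄)(Δz_{t+1}−Δz̄) = -113.3356
Denominator Σ(Δz_t−Δz̄)² = 166.2150
r_1(Δz) = -113.3356 / 166.2150 = -0.682

-0.682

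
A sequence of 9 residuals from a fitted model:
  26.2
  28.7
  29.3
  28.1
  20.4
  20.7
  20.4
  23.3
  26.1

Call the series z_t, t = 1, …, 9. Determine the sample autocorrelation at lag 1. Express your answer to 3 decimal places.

Mean z̄ = (26.2 + 28.7 + 29.3 + 28.1 + 20.4 + 20.7 + 20.4 + 23.3 + 26.1)/9 = 24.8000
Numerator Σ_{t=1}^{8}(z_t−z̄)(z_{t+1}−z̄) = 64.0700
Denominator Σ(z_t−z̄)² = 107.7800
r_1 = 64.0700 / 107.7800 = 0.594

0.594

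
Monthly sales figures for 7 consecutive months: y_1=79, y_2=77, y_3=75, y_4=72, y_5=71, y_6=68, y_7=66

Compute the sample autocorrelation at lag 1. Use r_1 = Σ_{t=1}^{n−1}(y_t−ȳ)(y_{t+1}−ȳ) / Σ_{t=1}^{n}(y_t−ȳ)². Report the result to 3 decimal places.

Mean ȳ = (79 + 77 + 75 + 72 + 71 + 68 + 66)/7 = 72.5714
Deviations from mean: 6.4286, 4.4286, 2.4286, -0.5714, -1.5714, -4.5714, -6.5714
Numerator Σ_{t=1}^{6}(y_t−ȳ)(y_{t+1}−ȳ) = 75.9592
Denominator Σ(y_t−ȳ)² = 133.7143
r_1 = 75.9592 / 133.7143 = 0.568

0.568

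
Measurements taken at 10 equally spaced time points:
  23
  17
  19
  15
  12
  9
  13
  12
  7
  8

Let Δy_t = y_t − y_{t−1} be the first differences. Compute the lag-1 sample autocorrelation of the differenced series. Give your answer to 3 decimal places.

First differences Δy: -6, 2, -4, -3, -3, 4, -1, -5, 1
Mean of differences = -1.6667
Numerator Σ(Δy_t−Δȳ)(Δy_{t+1}−Δȳ) = -34.4444
Denominator Σ(Δy_t−Δȳ)² = 92.0000
r_1(Δy) = -34.4444 / 92.0000 = -0.374

-0.374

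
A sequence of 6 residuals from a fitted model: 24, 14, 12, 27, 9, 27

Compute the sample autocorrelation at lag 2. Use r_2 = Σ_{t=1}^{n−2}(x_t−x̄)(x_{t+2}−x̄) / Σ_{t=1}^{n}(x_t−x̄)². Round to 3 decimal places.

0.181

Mean x̄ = (24 + 14 + 12 + 27 + 9 + 27)/6 = 18.8333
Deviations from mean: 5.1667, -4.8333, -6.8333, 8.1667, -9.8333, 8.1667
Numerator Σ_{t=1}^{4}(x_t−x̄)(x_{t+2}−x̄) = 59.1111
Denominator Σ(x_t−x̄)² = 326.8333
r_2 = 59.1111 / 326.8333 = 0.181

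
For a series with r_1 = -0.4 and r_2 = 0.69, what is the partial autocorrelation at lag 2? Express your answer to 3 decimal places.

φ_{22} = (r_2 − r_1²) / (1 − r_1²)
r_1² = (-0.4)² = 0.16
Numerator = 0.69 − 0.1600 = 0.5300; denominator = 1 − 0.1600 = 0.8400
φ_{22} = 0.5300 / 0.8400 = 0.631

0.631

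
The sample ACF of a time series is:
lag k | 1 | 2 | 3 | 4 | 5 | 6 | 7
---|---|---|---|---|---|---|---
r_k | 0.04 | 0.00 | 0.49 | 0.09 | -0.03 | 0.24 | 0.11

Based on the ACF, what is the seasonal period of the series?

The largest autocorrelation is r_3 = 0.49, with a weaker echo at lag 6 (0.24); the remaining lags stay at or below 0.11.
The dominant spike at lag 3 indicates a seasonal period of 3.

3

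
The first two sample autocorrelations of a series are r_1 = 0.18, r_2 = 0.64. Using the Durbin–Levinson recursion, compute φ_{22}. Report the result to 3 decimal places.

φ_{22} = (r_2 − r_1²) / (1 − r_1²)
r_1² = (0.18)² = 0.0324
Numerator = 0.64 − 0.0324 = 0.6076; denominator = 1 − 0.0324 = 0.9676
φ_{22} = 0.6076 / 0.9676 = 0.628

0.628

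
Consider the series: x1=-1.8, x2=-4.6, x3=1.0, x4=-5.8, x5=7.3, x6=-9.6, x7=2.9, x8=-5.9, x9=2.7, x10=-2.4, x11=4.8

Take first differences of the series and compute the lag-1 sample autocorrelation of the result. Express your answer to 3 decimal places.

-0.913

First differences Δx: -2.8, 5.6, -6.8, 13.1, -16.9, 12.5, -8.8, 8.6, -5.1, 7.2
Mean of differences = 0.6600
Numerator Σ(Δx_t−Δx̄)(Δx_{t+1}−Δx̄) = -843.6276
Denominator Σ(Δx_t−Δx̄)² = 923.8040
r_1(Δx) = -843.6276 / 923.8040 = -0.913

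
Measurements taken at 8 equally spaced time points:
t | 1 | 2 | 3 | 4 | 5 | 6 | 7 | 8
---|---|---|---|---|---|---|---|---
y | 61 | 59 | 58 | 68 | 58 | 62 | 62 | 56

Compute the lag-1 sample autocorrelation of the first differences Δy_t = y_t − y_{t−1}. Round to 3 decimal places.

First differences Δy: -2, -1, 10, -10, 4, 0, -6
Mean of differences = -0.7143
Numerator Σ(Δy_t−Δȳ)(Δy_{t+1}−Δȳ) = -146.3673
Denominator Σ(Δy_t−Δȳ)² = 253.4286
r_1(Δy) = -146.3673 / 253.4286 = -0.578

-0.578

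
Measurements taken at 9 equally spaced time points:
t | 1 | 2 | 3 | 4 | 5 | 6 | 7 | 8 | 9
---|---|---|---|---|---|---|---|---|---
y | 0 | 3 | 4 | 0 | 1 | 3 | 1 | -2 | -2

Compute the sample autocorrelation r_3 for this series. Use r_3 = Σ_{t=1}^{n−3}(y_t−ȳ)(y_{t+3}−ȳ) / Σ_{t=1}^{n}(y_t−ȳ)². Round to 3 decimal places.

0.029

Mean ȳ = (0 + 3 + 4 + 0 + 1 + 3 + 1 − 2 − 2)/9 = 0.8889
Σ(y_t−ȳ)(y_{t+3}−ȳ) = (0.7901) + (0.2346) + (6.5679) + (-0.0988) + (-0.3210) + (-6.0988) = 1.0741
Denominator Σ(y_t−ȳ)² = 36.8889
r_3 = 1.0741 / 36.8889 = 0.029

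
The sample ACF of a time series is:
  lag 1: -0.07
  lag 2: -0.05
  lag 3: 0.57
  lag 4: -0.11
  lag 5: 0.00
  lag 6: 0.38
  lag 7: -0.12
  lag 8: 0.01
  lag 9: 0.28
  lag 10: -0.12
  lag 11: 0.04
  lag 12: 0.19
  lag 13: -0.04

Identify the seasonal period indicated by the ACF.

3

The largest autocorrelation is r_3 = 0.57, with weaker echoes at lags 6 (0.38), 9 (0.28) and 12 (0.19); the remaining lags stay at or below 0.04.
The dominant spike at lag 3 indicates a seasonal period of 3.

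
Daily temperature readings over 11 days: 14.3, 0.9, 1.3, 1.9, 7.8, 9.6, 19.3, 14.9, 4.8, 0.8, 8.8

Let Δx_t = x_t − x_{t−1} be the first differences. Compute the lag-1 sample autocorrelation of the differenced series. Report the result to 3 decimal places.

First differences Δx: -13.4, 0.4, 0.6, 5.9, 1.8, 9.7, -4.4, -10.1, -4.0, 8.0
Mean of differences = -0.5500
Numerator Σ(Δx_t−Δx̄)(Δx_{t+1}−Δx̄) = 36.3025
Denominator Σ(Δx_t−Δx̄)² = 510.5650
r_1(Δx) = 36.3025 / 510.5650 = 0.071

0.071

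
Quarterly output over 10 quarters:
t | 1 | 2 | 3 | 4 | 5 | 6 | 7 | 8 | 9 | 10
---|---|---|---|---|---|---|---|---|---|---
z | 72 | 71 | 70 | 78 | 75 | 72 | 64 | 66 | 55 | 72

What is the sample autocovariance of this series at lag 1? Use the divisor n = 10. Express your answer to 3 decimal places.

8.925

Mean z̄ = (72 + 71 + 70 + 78 + 75 + 72 + 64 + 66 + 55 + 72)/10 = 69.5000
Σ_{t=1}^{9}(z_t−z̄)(z_{t+1}−z̄) = 89.2500
γ_1 = 89.2500 / 10 = 8.925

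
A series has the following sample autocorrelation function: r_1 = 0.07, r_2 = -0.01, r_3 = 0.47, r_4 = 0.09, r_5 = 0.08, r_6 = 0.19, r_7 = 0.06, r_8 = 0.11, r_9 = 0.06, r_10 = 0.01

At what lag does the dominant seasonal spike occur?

The largest autocorrelation is r_3 = 0.47, with a weaker echo at lag 6 (0.19); the remaining lags stay at or below 0.11.
The dominant spike at lag 3 indicates a seasonal period of 3.

3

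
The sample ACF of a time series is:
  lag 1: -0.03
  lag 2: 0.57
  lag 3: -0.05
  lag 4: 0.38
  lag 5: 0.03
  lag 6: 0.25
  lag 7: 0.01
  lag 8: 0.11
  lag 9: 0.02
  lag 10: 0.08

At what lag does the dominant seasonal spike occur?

The largest autocorrelation is r_2 = 0.57, with weaker echoes at lags 4 (0.38) and 6 (0.25); the remaining lags stay at or below 0.11.
The dominant spike at lag 2 indicates a seasonal period of 2.

2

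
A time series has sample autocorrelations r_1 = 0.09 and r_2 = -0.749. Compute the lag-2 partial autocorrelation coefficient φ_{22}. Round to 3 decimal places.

-0.763

φ_{22} = (r_2 − r_1²) / (1 − r_1²)
r_1² = (0.09)² = 0.0081
Numerator = -0.749 − 0.0081 = -0.7571; denominator = 1 − 0.0081 = 0.9919
φ_{22} = -0.7571 / 0.9919 = -0.763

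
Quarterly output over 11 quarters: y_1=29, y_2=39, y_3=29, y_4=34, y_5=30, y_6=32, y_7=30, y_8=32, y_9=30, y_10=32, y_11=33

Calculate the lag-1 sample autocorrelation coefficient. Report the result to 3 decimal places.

Mean ȳ = (29 + 39 + 29 + 34 + 30 + 32 + 30 + 32 + 30 + 32 + 33)/11 = 31.8182
Numerator Σ_{t=1}^{10}(y_t−ȳ)(y_{t+1}−ȳ) = -52.0331
Denominator Σ(y_t−ȳ)² = 83.6364
r_1 = -52.0331 / 83.6364 = -0.622

-0.622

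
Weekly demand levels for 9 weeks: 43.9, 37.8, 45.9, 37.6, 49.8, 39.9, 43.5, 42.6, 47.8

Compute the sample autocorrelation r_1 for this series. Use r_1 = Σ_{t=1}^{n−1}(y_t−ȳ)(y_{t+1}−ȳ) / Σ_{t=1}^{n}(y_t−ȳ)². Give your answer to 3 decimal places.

-0.666

Mean ȳ = (43.9 + 37.8 + 45.9 + 37.6 + 49.8 + 39.9 + 43.5 + 42.6 + 47.8)/9 = 43.2000
Numerator Σ_{t=1}^{8}(y_t−ȳ)(y_{t+1}−ȳ) = -96.1500
Denominator Σ(y_t−ȳ)² = 144.3600
r_1 = -96.1500 / 144.3600 = -0.666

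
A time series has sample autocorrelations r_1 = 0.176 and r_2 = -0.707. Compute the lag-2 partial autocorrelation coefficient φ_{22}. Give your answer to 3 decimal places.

φ_{22} = (r_2 − r_1²) / (1 − r_1²)
r_1² = (0.176)² = 0.030976
Numerator = -0.707 − 0.0310 = -0.7380; denominator = 1 − 0.0310 = 0.9690
φ_{22} = -0.7380 / 0.9690 = -0.762

-0.762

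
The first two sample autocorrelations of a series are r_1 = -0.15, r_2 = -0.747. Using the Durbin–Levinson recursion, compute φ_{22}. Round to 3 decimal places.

-0.787

φ_{22} = (r_2 − r_1²) / (1 − r_1²)
r_1² = (-0.15)² = 0.0225
Numerator = -0.747 − 0.0225 = -0.7695; denominator = 1 − 0.0225 = 0.9775
φ_{22} = -0.7695 / 0.9775 = -0.787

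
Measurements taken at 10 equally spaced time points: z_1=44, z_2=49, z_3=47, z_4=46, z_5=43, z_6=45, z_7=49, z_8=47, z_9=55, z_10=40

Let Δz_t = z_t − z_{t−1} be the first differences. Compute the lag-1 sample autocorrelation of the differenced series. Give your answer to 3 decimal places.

First differences Δz: 5, -2, -1, -3, 2, 4, -2, 8, -15
Mean of differences = -0.4444
Numerator Σ(Δz_t−Δz̄)(Δz_{t+1}−Δz̄) = -144.5309
Denominator Σ(Δz_t−Δz̄)² = 350.2222
r_1(Δz) = -144.5309 / 350.2222 = -0.413

-0.413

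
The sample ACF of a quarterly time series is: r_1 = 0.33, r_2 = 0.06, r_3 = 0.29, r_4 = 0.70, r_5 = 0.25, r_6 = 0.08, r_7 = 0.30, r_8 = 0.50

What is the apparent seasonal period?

The largest autocorrelation is r_4 = 0.70, with a weaker echo at lag 8 (0.50); the remaining lags stay at or below 0.33. The elevated value at lag 1 (0.33), dropping to 0.06 at lag 2, reflects decaying short-term dependence rather than seasonality.
The dominant spike at lag 4 indicates a seasonal period of 4.

4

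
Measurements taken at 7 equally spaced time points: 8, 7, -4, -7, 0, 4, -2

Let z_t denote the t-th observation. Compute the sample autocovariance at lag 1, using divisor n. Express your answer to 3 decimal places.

Mean z̄ = (8 + 7 − 4 − 7 + 0 + 4 − 2)/7 = 0.8571
Σ_{t=1}^{6}(z_t−z̄)(z_{t+1}−z̄) = 47.2653
γ_1 = 47.2653 / 7 = 6.752

6.752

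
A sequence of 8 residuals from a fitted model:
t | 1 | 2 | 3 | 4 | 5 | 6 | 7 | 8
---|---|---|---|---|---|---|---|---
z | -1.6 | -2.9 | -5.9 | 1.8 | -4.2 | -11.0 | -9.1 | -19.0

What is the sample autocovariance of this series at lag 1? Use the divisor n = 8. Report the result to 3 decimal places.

9.703

Mean z̄ = (-1.6 − 2.9 − 5.9 + 1.8 − 4.2 − 11.0 − 9.1 − 19.0)/8 = -6.4875
Deviations: 4.8875, 3.5875, 0.5875, 8.2875, 2.2875, -4.5125, -2.6125, -12.5125
Σ_{t=1}^{7}(z_t−z̄)(z_{t+1}−z̄) = 77.6236
γ_1 = 77.6236 / 8 = 9.703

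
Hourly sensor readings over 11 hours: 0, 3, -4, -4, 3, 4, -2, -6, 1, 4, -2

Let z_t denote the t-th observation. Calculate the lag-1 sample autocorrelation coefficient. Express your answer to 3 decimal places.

-0.019

Mean z̄ = (0 + 3 − 4 − 4 + 3 + 4 − 2 − 6 + 1 + 4 − 2)/11 = -0.2727
Numerator Σ_{t=1}^{10}(z_t−z̄)(z_{t+1}−z̄) = -2.3471
Denominator Σ(z_t−z̄)² = 126.1818
r_1 = -2.3471 / 126.1818 = -0.019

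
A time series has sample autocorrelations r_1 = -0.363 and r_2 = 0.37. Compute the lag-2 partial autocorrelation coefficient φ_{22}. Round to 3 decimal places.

0.274

φ_{22} = (r_2 − r_1²) / (1 − r_1²)
r_1² = (-0.363)² = 0.131769
Numerator = 0.37 − 0.1318 = 0.2382; denominator = 1 − 0.1318 = 0.8682
φ_{22} = 0.2382 / 0.8682 = 0.274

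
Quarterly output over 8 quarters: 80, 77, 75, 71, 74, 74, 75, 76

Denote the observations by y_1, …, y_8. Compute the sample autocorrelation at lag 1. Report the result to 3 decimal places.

0.336

Mean ȳ = (80 + 77 + 75 + 71 + 74 + 74 + 75 + 76)/8 = 75.2500
Σ(y_t−ȳ)(y_{t+1}−ȳ) = (8.3125) + (-0.4375) + (1.0625) + (5.3125) + (1.5625) + (0.3125) + (-0.1875) = 15.9375
Denominator Σ(y_t−ȳ)² = 47.5000
r_1 = 15.9375 / 47.5000 = 0.336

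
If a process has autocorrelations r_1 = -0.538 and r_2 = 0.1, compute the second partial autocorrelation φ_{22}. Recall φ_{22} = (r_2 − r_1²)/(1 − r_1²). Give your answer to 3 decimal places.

φ_{22} = (r_2 − r_1²) / (1 − r_1²)
r_1² = (-0.538)² = 0.289444
Numerator = 0.1 − 0.2894 = -0.1894; denominator = 1 − 0.2894 = 0.7106
φ_{22} = -0.1894 / 0.7106 = -0.267

-0.267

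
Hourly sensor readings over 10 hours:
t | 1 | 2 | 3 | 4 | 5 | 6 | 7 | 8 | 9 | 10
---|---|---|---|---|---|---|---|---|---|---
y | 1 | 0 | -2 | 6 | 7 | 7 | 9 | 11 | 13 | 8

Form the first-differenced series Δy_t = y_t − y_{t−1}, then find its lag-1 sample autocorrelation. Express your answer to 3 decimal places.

First differences Δy: -1, -2, 8, 1, 0, 2, 2, 2, -5
Mean of differences = 0.7778
Numerator Σ(Δy_t−Δȳ)(Δy_{t+1}−Δȳ) = -18.7160
Denominator Σ(Δy_t−Δȳ)² = 101.5556
r_1(Δy) = -18.7160 / 101.5556 = -0.184

-0.184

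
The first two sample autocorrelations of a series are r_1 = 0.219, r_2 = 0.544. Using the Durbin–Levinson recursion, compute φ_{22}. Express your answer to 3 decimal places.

0.521

φ_{22} = (r_2 − r_1²) / (1 − r_1²)
r_1² = (0.219)² = 0.047961
Numerator = 0.544 − 0.0480 = 0.4960; denominator = 1 − 0.0480 = 0.9520
φ_{22} = 0.4960 / 0.9520 = 0.521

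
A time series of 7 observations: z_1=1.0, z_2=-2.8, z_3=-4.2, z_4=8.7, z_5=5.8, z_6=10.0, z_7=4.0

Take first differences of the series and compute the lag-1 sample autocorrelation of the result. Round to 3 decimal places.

-0.387

First differences Δz: -3.8, -1.4, 12.9, -2.9, 4.2, -6.0
Mean of differences = 0.5000
Numerator Σ(Δz_t−Δz̄)(Δz_{t+1}−Δz̄) = -94.1800
Denominator Σ(Δz_t−Δz̄)² = 243.3600
r_1(Δz) = -94.1800 / 243.3600 = -0.387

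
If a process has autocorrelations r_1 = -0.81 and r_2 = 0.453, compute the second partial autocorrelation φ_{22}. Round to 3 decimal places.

-0.591

φ_{22} = (r_2 − r_1²) / (1 − r_1²)
r_1² = (-0.81)² = 0.6561
Numerator = 0.453 − 0.6561 = -0.2031; denominator = 1 − 0.6561 = 0.3439
φ_{22} = -0.2031 / 0.3439 = -0.591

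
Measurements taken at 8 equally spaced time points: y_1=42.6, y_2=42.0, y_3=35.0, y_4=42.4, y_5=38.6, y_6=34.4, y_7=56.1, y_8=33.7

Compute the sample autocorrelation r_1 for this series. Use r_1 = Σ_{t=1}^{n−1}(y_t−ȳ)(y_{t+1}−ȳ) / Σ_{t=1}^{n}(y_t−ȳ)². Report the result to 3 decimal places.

-0.565

Mean ȳ = (42.6 + 42.0 + 35.0 + 42.4 + 38.6 + 34.4 + 56.1 + 33.7)/8 = 40.6000
Σ(y_t−ȳ)(y_{t+1}−ȳ) = (2.8000) + (-7.8400) + (-10.0800) + (-3.6000) + (12.4000) + (-96.1000) + (-106.9500) = -209.3700
Denominator Σ(y_t−ȳ)² = 370.8600
r_1 = -209.3700 / 370.8600 = -0.565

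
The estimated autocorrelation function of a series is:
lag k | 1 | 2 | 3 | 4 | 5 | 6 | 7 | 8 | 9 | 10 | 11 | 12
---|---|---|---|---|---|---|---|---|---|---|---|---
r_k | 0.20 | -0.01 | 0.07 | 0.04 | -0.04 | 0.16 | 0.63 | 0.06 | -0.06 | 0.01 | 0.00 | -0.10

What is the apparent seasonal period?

The largest autocorrelation is r_7 = 0.63; the remaining lags stay at or below 0.20.
The dominant spike at lag 7 indicates a seasonal period of 7.

7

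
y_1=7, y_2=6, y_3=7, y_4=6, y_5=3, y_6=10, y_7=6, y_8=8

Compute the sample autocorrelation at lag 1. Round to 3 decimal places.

-0.489

Mean ȳ = (7 + 6 + 7 + 6 + 3 + 10 + 6 + 8)/8 = 6.6250
Deviations from mean: 0.3750, -0.6250, 0.3750, -0.6250, -3.6250, 3.3750, -0.6250, 1.3750
Numerator Σ_{t=1}^{7}(y_t−ȳ)(y_{t+1}−ȳ) = -13.6406
Denominator Σ(y_t−ȳ)² = 27.8750
r_1 = -13.6406 / 27.8750 = -0.489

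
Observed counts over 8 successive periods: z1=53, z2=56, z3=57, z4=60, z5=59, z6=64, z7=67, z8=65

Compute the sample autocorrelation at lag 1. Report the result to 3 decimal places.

Mean z̄ = (53 + 56 + 57 + 60 + 59 + 64 + 67 + 65)/8 = 60.1250
Deviations from mean: -7.1250, -4.1250, -3.1250, -0.1250, -1.1250, 3.8750, 6.8750, 4.8750
Σ(z_t−z̄)(z_{t+1}−z̄) = (29.3906) + (12.8906) + (0.3906) + (0.1406) + (-4.3594) + (26.6406) + (33.5156) = 98.6094
Denominator Σ(z_t−z̄)² = 164.8750
r_1 = 98.6094 / 164.8750 = 0.598

0.598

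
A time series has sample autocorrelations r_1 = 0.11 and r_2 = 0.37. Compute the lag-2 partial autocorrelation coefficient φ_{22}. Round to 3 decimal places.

φ_{22} = (r_2 − r_1²) / (1 − r_1²)
r_1² = (0.11)² = 0.0121
Numerator = 0.37 − 0.0121 = 0.3579; denominator = 1 − 0.0121 = 0.9879
φ_{22} = 0.3579 / 0.9879 = 0.362

0.362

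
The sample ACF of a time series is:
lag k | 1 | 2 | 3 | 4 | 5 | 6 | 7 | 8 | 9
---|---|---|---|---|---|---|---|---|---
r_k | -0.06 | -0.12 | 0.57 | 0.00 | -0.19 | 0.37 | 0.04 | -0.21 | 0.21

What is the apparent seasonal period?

3

The largest autocorrelation is r_3 = 0.57, with weaker echoes at lags 6 (0.37) and 9 (0.21); the remaining lags stay at or below 0.04.
The dominant spike at lag 3 indicates a seasonal period of 3.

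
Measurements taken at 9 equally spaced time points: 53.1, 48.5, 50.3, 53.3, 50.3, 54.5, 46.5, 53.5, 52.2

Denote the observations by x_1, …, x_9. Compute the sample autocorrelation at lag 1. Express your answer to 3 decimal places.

Mean x̄ = (53.1 + 48.5 + 50.3 + 53.3 + 50.3 + 54.5 + 46.5 + 53.5 + 52.2)/9 = 51.3556
Numerator Σ_{t=1}^{8}(x_t−x̄)(x_{t+1}−x̄) = -33.2609
Denominator Σ(x_t−x̄)² = 55.9822
r_1 = -33.2609 / 55.9822 = -0.594

-0.594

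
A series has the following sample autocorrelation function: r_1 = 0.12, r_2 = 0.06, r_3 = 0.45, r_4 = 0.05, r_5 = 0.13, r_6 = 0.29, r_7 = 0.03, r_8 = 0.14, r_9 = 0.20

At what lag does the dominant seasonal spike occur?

3

The largest autocorrelation is r_3 = 0.45, with weaker echoes at lags 6 (0.29) and 9 (0.20); the remaining lags stay at or below 0.14.
The dominant spike at lag 3 indicates a seasonal period of 3.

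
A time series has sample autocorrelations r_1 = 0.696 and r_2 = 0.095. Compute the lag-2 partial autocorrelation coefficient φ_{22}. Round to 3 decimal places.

φ_{22} = (r_2 − r_1²) / (1 − r_1²)
r_1² = (0.696)² = 0.484416
Numerator = 0.095 − 0.4844 = -0.3894; denominator = 1 − 0.4844 = 0.5156
φ_{22} = -0.3894 / 0.5156 = -0.755

-0.755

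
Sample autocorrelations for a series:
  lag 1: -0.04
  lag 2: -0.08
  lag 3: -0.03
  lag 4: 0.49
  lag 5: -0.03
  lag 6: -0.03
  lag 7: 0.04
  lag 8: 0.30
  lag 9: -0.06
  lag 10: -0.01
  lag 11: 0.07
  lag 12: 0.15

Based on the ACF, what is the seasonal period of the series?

4

The largest autocorrelation is r_4 = 0.49, with weaker echoes at lags 8 (0.30) and 12 (0.15); the remaining lags stay at or below 0.07.
The dominant spike at lag 4 indicates a seasonal period of 4.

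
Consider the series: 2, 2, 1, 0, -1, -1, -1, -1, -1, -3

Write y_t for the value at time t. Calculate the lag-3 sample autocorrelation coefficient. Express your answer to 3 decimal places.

Mean ȳ = (2 + 2 + 1 + 0 − 1 − 1 − 1 − 1 − 1 − 3)/10 = -0.3000
Σ(y_t−ȳ)(y_{t+3}−ȳ) = (0.6900) + (-1.6100) + (-0.9100) + (-0.2100) + (0.4900) + (0.4900) + (1.8900) = 0.8300
Denominator Σ(y_t−ȳ)² = 22.1000
r_3 = 0.8300 / 22.1000 = 0.038

0.038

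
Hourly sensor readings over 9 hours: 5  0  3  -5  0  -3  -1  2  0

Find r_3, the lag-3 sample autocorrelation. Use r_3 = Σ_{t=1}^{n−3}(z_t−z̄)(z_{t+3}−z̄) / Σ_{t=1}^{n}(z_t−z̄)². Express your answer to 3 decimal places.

-0.386

Mean z̄ = (5 + 0 + 3 − 5 + 0 − 3 − 1 + 2 + 0)/9 = 0.1111
Σ(z_t−z̄)(z_{t+3}−z̄) = (-24.9877) + (0.0123) + (-8.9877) + (5.6790) + (-0.2099) + (0.3457) = -28.1481
Denominator Σ(z_t−z̄)² = 72.8889
r_3 = -28.1481 / 72.8889 = -0.386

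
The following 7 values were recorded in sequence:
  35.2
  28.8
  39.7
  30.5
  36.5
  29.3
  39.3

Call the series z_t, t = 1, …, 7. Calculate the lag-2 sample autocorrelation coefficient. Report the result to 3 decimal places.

0.526

Mean z̄ = (35.2 + 28.8 + 39.7 + 30.5 + 36.5 + 29.3 + 39.3)/7 = 34.1857
Deviations from mean: 1.0143, -5.3857, 5.5143, -3.6857, 2.3143, -4.8857, 5.1143
Numerator Σ_{t=1}^{5}(z_t−z̄)(z_{t+2}−z̄) = 68.0482
Denominator Σ(z_t−z̄)² = 129.4086
r_2 = 68.0482 / 129.4086 = 0.526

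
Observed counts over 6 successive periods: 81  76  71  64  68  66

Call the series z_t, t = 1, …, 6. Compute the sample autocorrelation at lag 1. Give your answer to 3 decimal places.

0.413

Mean z̄ = (81 + 76 + 71 + 64 + 68 + 66)/6 = 71.0000
Deviations from mean: 10.0000, 5.0000, 0.0000, -7.0000, -3.0000, -5.0000
Σ(z_t−z̄)(z_{t+1}−z̄) = (50.0000) + (0.0000) + (0.0000) + (21.0000) + (15.0000) = 86.0000
Denominator Σ(z_t−z̄)² = 208.0000
r_1 = 86.0000 / 208.0000 = 0.413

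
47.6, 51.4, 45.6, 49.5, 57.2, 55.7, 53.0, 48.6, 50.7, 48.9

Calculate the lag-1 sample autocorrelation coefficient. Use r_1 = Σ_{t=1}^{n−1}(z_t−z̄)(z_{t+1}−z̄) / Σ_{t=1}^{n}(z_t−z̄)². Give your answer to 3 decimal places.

Mean z̄ = (47.6 + 51.4 + 45.6 + 49.5 + 57.2 + 55.7 + 53.0 + 48.6 + 50.7 + 48.9)/10 = 50.8200
Numerator Σ_{t=1}^{9}(z_t−z̄)(z_{t+1}−z̄) = 31.0036
Denominator Σ(z_t−z̄)² = 117.5960
r_1 = 31.0036 / 117.5960 = 0.264

0.264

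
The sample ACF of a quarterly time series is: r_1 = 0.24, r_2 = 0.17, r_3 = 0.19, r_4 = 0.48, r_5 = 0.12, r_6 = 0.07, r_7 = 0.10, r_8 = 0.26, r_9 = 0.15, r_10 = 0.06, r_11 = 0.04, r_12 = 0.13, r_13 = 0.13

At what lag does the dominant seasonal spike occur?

4

The largest autocorrelation is r_4 = 0.48, with a weaker echo at lag 8 (0.26); the remaining lags stay at or below 0.24. The elevated value at lag 1 (0.24), dropping to 0.17 at lag 2, reflects decaying short-term dependence rather than seasonality.
The dominant spike at lag 4 indicates a seasonal period of 4.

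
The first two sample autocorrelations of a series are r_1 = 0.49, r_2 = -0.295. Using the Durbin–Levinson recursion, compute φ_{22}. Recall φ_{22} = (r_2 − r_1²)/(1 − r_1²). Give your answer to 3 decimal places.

φ_{22} = (r_2 − r_1²) / (1 − r_1²)
r_1² = (0.49)² = 0.2401
Numerator = -0.295 − 0.2401 = -0.5351; denominator = 1 − 0.2401 = 0.7599
φ_{22} = -0.5351 / 0.7599 = -0.704

-0.704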